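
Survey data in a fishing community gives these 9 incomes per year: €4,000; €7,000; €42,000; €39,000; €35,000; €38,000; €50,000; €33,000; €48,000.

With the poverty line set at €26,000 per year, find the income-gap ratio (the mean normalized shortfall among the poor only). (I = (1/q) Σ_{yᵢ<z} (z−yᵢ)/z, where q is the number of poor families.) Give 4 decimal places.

Poor units: €4,000, €7,000 (q = 2 of N = 9).
Relative gaps: 0.8462, 0.7308; sum = 1.576923.
I averages over the q = 2 poor units only: 1.576923 / 2 = 0.7885.

0.7885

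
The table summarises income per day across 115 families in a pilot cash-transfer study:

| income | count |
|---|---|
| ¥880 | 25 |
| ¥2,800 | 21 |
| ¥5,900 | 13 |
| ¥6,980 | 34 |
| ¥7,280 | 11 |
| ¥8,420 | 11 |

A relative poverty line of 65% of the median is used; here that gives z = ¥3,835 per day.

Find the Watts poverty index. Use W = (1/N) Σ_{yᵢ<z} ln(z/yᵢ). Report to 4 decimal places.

Incomes under z: 25×¥880, 21×¥2,800 (q = 46 of N = 115).
ln(z/y) terms: ln(3835/880) = 1.4720 (×25); ln(3835/2800) = 0.3146 (×21).
W = 43.405621 / 115 = 0.3774.

0.3774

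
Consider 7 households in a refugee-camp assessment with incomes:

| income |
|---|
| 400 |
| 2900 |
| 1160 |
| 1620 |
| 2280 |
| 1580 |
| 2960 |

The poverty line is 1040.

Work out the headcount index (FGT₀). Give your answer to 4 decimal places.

0.1429

1 of the 7 households have income below 1040.
H = 1/7 = 0.1429.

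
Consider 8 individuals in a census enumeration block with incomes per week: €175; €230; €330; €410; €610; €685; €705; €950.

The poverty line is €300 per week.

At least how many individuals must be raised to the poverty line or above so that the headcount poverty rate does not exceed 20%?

1

2 of the 8 individuals are poor, so H = 2/8 = 0.250.
A headcount ratio of at most 20% allows at most ⌊0.20 × 8⌋ = 1 poor individuals.
So at least 2 − 1 = 1 must be lifted.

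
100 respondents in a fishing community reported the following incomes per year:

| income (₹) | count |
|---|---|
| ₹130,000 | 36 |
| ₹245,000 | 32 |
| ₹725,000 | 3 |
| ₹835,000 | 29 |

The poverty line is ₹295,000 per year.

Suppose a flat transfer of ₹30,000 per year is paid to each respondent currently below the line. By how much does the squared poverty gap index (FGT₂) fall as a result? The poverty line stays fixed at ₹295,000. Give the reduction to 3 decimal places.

0.045

Before: below the line — 36×₹130,000, 32×₹245,000; squared poverty gap index (FGT₂) = 0.12182.
After the ₹30,000 transfer: below the line — 36×₹160,000, 32×₹275,000; squared poverty gap index (FGT₂) = 0.07686.
Reduction = 0.12182 − 0.07686 = 0.045.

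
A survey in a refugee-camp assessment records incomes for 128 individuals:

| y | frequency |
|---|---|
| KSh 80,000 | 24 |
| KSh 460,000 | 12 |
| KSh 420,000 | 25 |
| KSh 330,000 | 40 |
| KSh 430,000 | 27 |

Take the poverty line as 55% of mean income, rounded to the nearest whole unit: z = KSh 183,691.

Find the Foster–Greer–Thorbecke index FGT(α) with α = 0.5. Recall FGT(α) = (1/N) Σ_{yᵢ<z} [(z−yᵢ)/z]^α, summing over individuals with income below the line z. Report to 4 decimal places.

0.1409

Poor units: 24×KSh 80,000 (q = 24 of N = 128).
Shortfall ratios: (183691−80000)/183691 = 0.5645 (×24).
Raised to α = 0.5: 0.75132 (×24).
Sum = 18.031748; FGT(0.5) = 18.031748 / 128 = 0.1409.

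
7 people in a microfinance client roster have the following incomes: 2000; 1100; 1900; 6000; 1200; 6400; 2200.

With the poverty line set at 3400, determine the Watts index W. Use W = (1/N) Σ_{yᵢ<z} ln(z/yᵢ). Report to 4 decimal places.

Below z: 1100, 1200, 1900, 2000, 2200 (q = 5 of N = 7).
Log shortfalls: ln(3400/1100) = 1.1285; ln(3400/1200) = 1.0415; ln(3400/1900) = 0.5819; ln(3400/2000) = 0.5306; ln(3400/2200) = 0.4353.
W = 3.717787 / 7 = 0.5311.

0.5311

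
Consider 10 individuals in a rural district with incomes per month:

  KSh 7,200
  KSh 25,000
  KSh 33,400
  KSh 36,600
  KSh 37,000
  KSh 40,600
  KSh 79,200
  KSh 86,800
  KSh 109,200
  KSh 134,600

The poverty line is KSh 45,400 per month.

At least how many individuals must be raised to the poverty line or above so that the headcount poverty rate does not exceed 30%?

6 of the 10 individuals are poor, so H = 6/10 = 0.600.
A headcount ratio of at most 30% allows at most ⌊0.30 × 10⌋ = 3 poor individuals.
So at least 6 − 3 = 3 must be lifted.

3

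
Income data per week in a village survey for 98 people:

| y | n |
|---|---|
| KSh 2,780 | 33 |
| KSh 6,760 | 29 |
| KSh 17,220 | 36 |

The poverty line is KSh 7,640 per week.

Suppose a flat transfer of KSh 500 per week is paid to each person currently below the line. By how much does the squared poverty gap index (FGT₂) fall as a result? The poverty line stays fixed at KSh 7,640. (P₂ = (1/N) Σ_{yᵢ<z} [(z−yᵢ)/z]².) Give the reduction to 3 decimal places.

0.030

Before: below the line — 33×KSh 2,780, 29×KSh 6,760; squared poverty gap index (FGT₂) = 0.14019.
After the KSh 500 transfer: below the line — 33×KSh 3,280, 29×KSh 7,260; squared poverty gap index (FGT₂) = 0.11040.
Reduction = 0.14019 − 0.11040 = 0.030.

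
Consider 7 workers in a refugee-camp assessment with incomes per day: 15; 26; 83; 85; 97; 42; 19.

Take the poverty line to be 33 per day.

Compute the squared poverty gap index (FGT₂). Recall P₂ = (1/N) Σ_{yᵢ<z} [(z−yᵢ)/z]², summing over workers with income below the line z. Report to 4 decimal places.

0.0746

Poor units: 15, 19, 26 (q = 3 of N = 7).
Shortfall ratios: (33−15)/33 = 0.5455; (33−19)/33 = 0.4242; (33−26)/33 = 0.2121.
Squared: 0.2975; 0.1800; 0.0450.
Sum = 0.522498; P₂ = 0.522498 / 7 = 0.0746.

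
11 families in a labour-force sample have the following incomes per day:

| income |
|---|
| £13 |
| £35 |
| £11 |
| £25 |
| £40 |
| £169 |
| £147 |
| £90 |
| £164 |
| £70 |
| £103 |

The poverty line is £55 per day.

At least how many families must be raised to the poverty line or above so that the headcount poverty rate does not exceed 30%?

2

5 of the 11 families are poor, so H = 5/11 = 0.455.
A headcount ratio of at most 30% allows at most ⌊0.30 × 11⌋ = 3 poor families.
So at least 5 − 3 = 2 must be lifted.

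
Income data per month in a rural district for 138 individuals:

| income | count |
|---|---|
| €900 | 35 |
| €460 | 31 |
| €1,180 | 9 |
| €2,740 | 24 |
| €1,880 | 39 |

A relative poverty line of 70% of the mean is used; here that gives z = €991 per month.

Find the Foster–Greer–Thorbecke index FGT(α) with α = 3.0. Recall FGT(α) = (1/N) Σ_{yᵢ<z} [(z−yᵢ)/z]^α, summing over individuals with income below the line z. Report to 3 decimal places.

0.035

Poor units: 31×€460, 35×€900 (q = 66 of N = 138).
Gap ratios (z−y)/z: (991−460)/991 = 0.5358 (×31); (991−900)/991 = 0.0918 (×35).
Raised to α = 3.0: 0.15384 (×31); 0.00077 (×35).
Sum = 4.796067; FGT(3.0) = 4.796067 / 138 = 0.035.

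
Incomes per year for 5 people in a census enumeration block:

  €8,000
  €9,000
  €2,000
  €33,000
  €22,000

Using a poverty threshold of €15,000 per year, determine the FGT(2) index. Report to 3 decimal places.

Poor units: €2,000, €8,000, €9,000 (q = 3 of N = 5).
Shortfall ratios: (15000−2000)/15000 = 0.8667; (15000−8000)/15000 = 0.4667; (15000−9000)/15000 = 0.4000.
Squared: 0.7511; 0.2178; 0.1600.
Sum = 1.128889; P₂ = 1.128889 / 5 = 0.226.

0.226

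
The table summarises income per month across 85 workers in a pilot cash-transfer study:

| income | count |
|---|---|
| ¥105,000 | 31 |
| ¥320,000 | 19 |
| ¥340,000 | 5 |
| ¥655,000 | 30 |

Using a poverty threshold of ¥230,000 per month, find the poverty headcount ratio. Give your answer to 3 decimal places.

31 of the 85 workers have income below ¥230,000.
H = 31/85 = 0.365.

0.365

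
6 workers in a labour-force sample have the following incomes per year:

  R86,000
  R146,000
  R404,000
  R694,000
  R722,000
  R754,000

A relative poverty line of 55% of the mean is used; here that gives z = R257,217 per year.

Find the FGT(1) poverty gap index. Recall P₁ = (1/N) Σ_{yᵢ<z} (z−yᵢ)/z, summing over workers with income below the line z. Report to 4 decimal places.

Incomes under z: R86,000, R146,000 (q = 2 of N = 6).
Normalized shortfalls: (257217−86000)/257217 = 0.6657; (257217−146000)/257217 = 0.4324.
Σ = 1.098038. Dividing by the full population N = 6 gives P₁ = 0.1830.

0.1830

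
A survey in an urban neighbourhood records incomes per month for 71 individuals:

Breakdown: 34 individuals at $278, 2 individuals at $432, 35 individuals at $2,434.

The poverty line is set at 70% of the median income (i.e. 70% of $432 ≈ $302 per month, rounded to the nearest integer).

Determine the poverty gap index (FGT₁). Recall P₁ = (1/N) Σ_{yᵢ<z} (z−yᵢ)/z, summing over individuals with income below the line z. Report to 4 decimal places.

Below z: 34×$278 (q = 34 of N = 71).
Normalized shortfalls: (302−278)/302 = 0.0795 (×34).
Sum of shortfalls = 2.701987; P₁ averages over all N: 2.701987 / 71 = 0.0381.

0.0381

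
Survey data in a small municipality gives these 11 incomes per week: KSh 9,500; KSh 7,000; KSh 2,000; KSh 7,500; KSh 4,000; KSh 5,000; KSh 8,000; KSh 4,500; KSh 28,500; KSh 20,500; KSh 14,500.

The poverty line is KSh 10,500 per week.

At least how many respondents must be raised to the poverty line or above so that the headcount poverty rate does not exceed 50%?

3

8 of the 11 respondents are poor, so H = 8/11 = 0.727.
A headcount ratio of at most 50% allows at most ⌊0.50 × 11⌋ = 5 poor respondents.
So at least 8 − 5 = 3 must be lifted.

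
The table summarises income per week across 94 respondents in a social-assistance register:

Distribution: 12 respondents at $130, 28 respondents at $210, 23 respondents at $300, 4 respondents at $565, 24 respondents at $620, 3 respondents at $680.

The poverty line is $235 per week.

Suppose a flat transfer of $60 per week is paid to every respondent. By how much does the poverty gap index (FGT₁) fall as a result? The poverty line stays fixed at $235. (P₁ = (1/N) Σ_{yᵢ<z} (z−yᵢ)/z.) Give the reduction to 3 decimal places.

0.064

Before: below the line — 12×$130, 28×$210; poverty gap index (FGT₁) = 0.08873.
After the $60 transfer: below the line — 12×$190; poverty gap index (FGT₁) = 0.02445.
Reduction = 0.08873 − 0.02445 = 0.064.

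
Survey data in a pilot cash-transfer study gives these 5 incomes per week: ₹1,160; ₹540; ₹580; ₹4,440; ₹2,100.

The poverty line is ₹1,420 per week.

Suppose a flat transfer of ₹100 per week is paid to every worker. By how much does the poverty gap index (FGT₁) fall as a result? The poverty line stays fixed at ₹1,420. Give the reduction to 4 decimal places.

Before: below the line — ₹540, ₹580, ₹1,160; poverty gap index (FGT₁) = 0.278873.
After the ₹100 transfer: below the line — ₹640, ₹680, ₹1,260; poverty gap index (FGT₁) = 0.236620.
Reduction = 0.278873 − 0.236620 = 0.0423.

0.0423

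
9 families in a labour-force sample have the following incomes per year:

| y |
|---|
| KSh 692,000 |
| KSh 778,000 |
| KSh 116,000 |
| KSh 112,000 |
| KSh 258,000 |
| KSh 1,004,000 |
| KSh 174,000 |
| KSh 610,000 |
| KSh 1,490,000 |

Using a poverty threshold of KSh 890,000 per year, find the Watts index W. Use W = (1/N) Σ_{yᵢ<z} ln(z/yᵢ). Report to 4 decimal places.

0.8605

Below the line: KSh 112,000, KSh 116,000, KSh 174,000, KSh 258,000, KSh 610,000, KSh 692,000, KSh 778,000 (q = 7 of N = 9).
Log shortfalls: ln(890000/112000) = 2.0727; ln(890000/116000) = 2.0376; ln(890000/174000) = 1.6322; ln(890000/258000) = 1.2383; ln(890000/610000) = 0.3778; ln(890000/692000) = 0.2516; ln(890000/778000) = 0.1345.
W = 7.744675 / 9 = 0.8605.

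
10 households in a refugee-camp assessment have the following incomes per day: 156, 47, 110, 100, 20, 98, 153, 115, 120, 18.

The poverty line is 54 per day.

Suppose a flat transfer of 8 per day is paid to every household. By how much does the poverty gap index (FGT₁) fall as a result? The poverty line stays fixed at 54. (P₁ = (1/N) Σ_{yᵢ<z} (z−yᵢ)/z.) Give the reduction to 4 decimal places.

0.0426

Before: below the line — 18, 20, 47; poverty gap index (FGT₁) = 0.142593.
After the 8 transfer: below the line — 26, 28; poverty gap index (FGT₁) = 0.100000.
Reduction = 0.142593 − 0.100000 = 0.0426.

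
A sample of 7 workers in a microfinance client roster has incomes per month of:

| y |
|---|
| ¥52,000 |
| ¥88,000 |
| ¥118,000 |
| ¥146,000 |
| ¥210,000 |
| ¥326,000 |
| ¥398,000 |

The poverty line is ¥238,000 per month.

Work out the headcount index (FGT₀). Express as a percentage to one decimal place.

5 of the 7 workers have income below ¥238,000.
H = 5/7 = 71.4%.

71.4%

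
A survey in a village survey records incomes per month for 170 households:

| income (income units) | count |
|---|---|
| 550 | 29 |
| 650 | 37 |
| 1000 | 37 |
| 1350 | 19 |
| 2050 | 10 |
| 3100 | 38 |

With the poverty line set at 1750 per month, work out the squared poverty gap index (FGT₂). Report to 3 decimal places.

Incomes under z: 29×550, 37×650, 37×1000, 19×1350 (q = 122 of N = 170).
Relative gaps: (1750−550)/1750 = 0.6857 (×29); (1750−650)/1750 = 0.6286 (×37); (1750−1000)/1750 = 0.4286 (×37); (1750−1350)/1750 = 0.2286 (×19).
Squared: 0.4702 (×29); 0.3951 (×37); 0.1837 (×37); 0.0522 (×19).
Sum = 36.043265; P₂ = 36.043265 / 170 = 0.212.

0.212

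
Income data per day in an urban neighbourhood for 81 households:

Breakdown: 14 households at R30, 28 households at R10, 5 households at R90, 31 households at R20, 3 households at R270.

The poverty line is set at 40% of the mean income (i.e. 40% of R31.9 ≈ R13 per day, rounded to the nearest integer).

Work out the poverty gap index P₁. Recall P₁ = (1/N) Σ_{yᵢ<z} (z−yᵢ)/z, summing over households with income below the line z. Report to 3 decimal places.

0.080

Below z: 28×R10 (q = 28 of N = 81).
Relative gaps: (13−10)/13 = 0.2308 (×28).
Σ = 6.461538. Dividing by the full population N = 81 gives P₁ = 0.080.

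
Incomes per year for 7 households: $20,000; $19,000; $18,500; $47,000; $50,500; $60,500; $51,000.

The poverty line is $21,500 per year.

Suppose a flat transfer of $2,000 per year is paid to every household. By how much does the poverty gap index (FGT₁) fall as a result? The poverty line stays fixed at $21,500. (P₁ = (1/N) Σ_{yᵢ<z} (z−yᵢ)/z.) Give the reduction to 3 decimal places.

Before: below the line — $18,500, $19,000, $20,000; poverty gap index (FGT₁) = 0.04651.
After the $2,000 transfer: below the line — $20,500, $21,000; poverty gap index (FGT₁) = 0.00997.
Reduction = 0.04651 − 0.00997 = 0.037.

0.037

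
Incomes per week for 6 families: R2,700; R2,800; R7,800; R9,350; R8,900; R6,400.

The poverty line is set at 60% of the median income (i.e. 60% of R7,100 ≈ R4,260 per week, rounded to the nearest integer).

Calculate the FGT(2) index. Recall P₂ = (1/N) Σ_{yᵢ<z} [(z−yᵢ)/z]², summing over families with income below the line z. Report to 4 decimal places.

Incomes under z: R2,700, R2,800 (q = 2 of N = 6).
Normalized shortfalls: (4260−2700)/4260 = 0.3662; (4260−2800)/4260 = 0.3427.
Squared: 0.1341; 0.1175.
Sum = 0.251559; P₂ = 0.251559 / 6 = 0.0419.

0.0419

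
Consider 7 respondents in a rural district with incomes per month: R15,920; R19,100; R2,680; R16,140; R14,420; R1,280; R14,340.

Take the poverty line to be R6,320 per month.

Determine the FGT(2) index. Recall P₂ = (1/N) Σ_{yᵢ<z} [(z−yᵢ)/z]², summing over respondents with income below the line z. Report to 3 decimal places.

0.138

Poor units: R1,280, R2,680 (q = 2 of N = 7).
Relative gaps: (6320−1280)/6320 = 0.7975; (6320−2680)/6320 = 0.5759.
Squared: 0.6360; 0.3317.
Sum = 0.967673; P₂ = 0.967673 / 7 = 0.138.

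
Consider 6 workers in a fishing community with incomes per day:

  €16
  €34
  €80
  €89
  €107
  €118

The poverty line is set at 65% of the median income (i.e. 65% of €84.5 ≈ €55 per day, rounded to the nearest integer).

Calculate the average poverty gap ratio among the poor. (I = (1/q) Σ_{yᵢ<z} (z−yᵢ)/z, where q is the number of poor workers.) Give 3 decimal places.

Incomes under z: €16, €34 (q = 2 of N = 6).
Shortfall ratios (z−y)/z: 0.7091, 0.3818; sum = 1.090909.
The income-gap ratio divides by q (the poor only): 1.090909 / 2 = 0.545.

0.545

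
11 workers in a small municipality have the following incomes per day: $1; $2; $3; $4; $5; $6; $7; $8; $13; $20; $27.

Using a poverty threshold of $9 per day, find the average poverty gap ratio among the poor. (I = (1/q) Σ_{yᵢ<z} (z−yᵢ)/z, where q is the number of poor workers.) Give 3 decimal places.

0.500

Incomes under z: $1, $2, $3, $4, $5, $6, $7, $8 (q = 8 of N = 11).
Relative gaps: 0.8889, 0.7778, 0.6667, 0.5556, 0.4444, 0.3333, 0.2222, 0.1111; sum = 4.000000.
I averages over the q = 8 poor units only: 4.000000 / 8 = 0.500.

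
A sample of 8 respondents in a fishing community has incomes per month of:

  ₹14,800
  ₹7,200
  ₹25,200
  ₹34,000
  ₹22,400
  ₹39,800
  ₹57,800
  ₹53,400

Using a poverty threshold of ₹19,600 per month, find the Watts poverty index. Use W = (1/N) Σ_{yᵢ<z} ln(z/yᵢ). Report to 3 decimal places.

0.160

Poor units: ₹7,200, ₹14,800 (q = 2 of N = 8).
Log gaps: ln(19600/7200) = 1.0014; ln(19600/14800) = 0.2809.
W = 1.282351 / 8 = 0.160.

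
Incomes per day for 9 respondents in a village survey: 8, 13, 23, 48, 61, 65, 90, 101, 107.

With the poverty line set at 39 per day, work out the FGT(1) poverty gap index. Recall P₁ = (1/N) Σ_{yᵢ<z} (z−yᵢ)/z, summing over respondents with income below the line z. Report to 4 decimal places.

Incomes under z: 8, 13, 23 (q = 3 of N = 9).
Normalized shortfalls: (39−8)/39 = 0.7949; (39−13)/39 = 0.6667; (39−23)/39 = 0.4103.
Sum of shortfalls = 1.871795; P₁ averages over all N: 1.871795 / 9 = 0.2080.

0.2080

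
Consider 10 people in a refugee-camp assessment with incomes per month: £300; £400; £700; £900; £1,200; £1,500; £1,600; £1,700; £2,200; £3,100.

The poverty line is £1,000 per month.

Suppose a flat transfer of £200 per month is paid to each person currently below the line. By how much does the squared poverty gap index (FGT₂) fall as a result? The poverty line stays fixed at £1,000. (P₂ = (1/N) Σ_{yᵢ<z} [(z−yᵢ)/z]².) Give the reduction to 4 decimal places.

Before: below the line — £300, £400, £700, £900; squared poverty gap index (FGT₂) = 0.095000.
After the £200 transfer: below the line — £500, £600, £900; squared poverty gap index (FGT₂) = 0.042000.
Reduction = 0.095000 − 0.042000 = 0.0530.

0.0530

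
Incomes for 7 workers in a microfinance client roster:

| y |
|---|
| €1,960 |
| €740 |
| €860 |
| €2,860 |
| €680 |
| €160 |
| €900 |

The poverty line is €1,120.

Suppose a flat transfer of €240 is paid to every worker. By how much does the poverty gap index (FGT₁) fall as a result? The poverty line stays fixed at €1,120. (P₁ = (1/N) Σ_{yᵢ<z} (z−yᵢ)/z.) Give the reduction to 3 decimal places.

Before: below the line — €160, €680, €740, €860, €900; poverty gap index (FGT₁) = 0.28827.
After the €240 transfer: below the line — €400, €920, €980, €1,100; poverty gap index (FGT₁) = 0.13776.
Reduction = 0.28827 − 0.13776 = 0.151.

0.151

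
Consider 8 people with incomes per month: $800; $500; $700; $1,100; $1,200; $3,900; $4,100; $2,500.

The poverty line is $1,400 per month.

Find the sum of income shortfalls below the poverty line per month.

$2,700

Incomes under z: $500, $700, $800, $1,100, $1,200 (q = 5 of N = 8).
Individual gaps: 1400−500 = 900; 1400−700 = 700; 1400−800 = 600; 1400−1100 = 300; 1400−1200 = 200.
Aggregate gap = $2,700.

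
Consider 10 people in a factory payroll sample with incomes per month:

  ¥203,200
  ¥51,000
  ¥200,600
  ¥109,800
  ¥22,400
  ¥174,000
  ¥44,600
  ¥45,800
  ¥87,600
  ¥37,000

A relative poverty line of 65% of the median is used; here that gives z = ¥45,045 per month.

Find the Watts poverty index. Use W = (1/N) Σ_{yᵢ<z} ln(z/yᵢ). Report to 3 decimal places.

Incomes under z: ¥22,400, ¥37,000, ¥44,600 (q = 3 of N = 10).
Log gaps: ln(45045/22400) = 0.6986; ln(45045/37000) = 0.1967; ln(45045/44600) = 0.0099.
W = 0.905273 / 10 = 0.091.

0.091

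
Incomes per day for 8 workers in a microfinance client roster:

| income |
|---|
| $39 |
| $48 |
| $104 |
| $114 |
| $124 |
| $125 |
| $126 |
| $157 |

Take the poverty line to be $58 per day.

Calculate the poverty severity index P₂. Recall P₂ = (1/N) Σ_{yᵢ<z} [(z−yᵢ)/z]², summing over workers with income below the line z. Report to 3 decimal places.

0.017

Incomes under z: $39, $48 (q = 2 of N = 8).
Gap ratios (z−y)/z: (58−39)/58 = 0.3276; (58−48)/58 = 0.1724.
Squared: 0.1073; 0.0297.
Sum = 0.137039; P₂ = 0.137039 / 8 = 0.017.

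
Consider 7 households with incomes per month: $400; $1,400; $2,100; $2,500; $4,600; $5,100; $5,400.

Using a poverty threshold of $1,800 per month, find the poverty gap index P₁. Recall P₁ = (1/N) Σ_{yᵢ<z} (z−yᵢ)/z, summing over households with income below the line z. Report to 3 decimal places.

0.143

Below the line: $400, $1,400 (q = 2 of N = 7).
Gap ratios (z−y)/z: (1800−400)/1800 = 0.7778; (1800−1400)/1800 = 0.2222.
Sum of shortfalls = 1.000000; P₁ averages over all N: 1.000000 / 7 = 0.143.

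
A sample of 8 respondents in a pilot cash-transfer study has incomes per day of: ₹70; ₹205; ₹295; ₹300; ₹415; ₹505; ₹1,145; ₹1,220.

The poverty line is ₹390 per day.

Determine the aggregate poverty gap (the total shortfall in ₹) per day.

Poor units: ₹70, ₹205, ₹295, ₹300 (q = 4 of N = 8).
Individual gaps: 390−70 = 320; 390−205 = 185; 390−295 = 95; 390−300 = 90.
Aggregate gap = ₹690.

₹690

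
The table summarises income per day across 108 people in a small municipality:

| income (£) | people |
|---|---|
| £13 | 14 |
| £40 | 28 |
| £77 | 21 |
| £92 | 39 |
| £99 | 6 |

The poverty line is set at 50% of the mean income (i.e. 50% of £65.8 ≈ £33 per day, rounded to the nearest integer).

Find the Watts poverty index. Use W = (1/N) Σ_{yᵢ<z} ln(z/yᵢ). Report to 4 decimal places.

Poor units: 14×£13 (q = 14 of N = 108).
Log gaps: ln(33/13) = 0.9316 (×14).
W = 13.041815 / 108 = 0.1208.

0.1208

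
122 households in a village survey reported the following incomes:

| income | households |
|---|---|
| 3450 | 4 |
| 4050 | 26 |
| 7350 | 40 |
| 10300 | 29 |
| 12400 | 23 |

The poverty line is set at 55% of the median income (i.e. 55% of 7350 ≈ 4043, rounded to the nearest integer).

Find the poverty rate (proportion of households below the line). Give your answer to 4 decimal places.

0.0328

4 of the 122 households have income below 4043.
H = 4/122 = 0.0328.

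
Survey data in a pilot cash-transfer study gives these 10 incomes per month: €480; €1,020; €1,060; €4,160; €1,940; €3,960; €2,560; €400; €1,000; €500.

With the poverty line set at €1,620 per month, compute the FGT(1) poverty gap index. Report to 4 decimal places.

0.3247

Poor units: €400, €480, €500, €1,000, €1,020, €1,060 (q = 6 of N = 10).
Gap ratios (z−y)/z: (1620−400)/1620 = 0.7531; (1620−480)/1620 = 0.7037; (1620−500)/1620 = 0.6914; (1620−1000)/1620 = 0.3827; (1620−1020)/1620 = 0.3704; (1620−1060)/1620 = 0.3457.
Σ = 3.246914. Dividing by the full population N = 10 gives P₁ = 0.3247.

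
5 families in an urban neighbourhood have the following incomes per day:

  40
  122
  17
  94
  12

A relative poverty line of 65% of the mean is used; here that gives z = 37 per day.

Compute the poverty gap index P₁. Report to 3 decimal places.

Poor units: 12, 17 (q = 2 of N = 5).
Relative gaps: (37−12)/37 = 0.6757; (37−17)/37 = 0.5405.
Sum of shortfalls = 1.216216; P₁ averages over all N: 1.216216 / 5 = 0.243.

0.243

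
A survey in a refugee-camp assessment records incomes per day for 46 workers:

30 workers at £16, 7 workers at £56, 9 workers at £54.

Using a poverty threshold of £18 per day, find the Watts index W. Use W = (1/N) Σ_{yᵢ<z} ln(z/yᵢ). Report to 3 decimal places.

0.077

Poor units: 30×£16 (q = 30 of N = 46).
Log shortfalls: ln(18/16) = 0.1178 (×30).
W = 3.533491 / 46 = 0.077.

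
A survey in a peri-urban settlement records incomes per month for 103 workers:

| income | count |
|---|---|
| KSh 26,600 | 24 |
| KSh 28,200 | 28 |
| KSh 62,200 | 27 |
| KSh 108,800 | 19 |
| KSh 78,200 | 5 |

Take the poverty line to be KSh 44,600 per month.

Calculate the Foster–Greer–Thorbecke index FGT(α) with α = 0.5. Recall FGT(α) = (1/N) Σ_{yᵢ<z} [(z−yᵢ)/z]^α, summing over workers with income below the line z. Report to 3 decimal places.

0.313

Below z: 24×KSh 26,600, 28×KSh 28,200 (q = 52 of N = 103).
Gap ratios (z−y)/z: (44600−26600)/44600 = 0.4036 (×24); (44600−28200)/44600 = 0.3677 (×28).
Raised to α = 0.5: 0.63529 (×24); 0.60639 (×28).
Sum = 32.225864; FGT(0.5) = 32.225864 / 103 = 0.313.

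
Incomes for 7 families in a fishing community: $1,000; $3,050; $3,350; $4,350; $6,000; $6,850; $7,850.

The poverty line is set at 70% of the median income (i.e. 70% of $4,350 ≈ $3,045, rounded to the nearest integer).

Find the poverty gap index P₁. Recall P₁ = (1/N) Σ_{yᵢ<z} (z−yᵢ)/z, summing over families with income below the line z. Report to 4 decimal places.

0.0959

Incomes under z: $1,000 (q = 1 of N = 7).
Gap ratios (z−y)/z: (3045−1000)/3045 = 0.6716.
Sum of shortfalls = 0.671593; P₁ averages over all N: 0.671593 / 7 = 0.0959.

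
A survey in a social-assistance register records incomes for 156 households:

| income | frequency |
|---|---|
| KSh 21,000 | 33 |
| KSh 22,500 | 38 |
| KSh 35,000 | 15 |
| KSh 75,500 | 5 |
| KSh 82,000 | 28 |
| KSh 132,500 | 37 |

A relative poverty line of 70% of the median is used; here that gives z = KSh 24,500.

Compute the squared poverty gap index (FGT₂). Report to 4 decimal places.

Incomes under z: 33×KSh 21,000, 38×KSh 22,500 (q = 71 of N = 156).
Relative gaps: (24500−21000)/24500 = 0.1429 (×33); (24500−22500)/24500 = 0.0816 (×38).
Squared: 0.0204 (×33); 0.0067 (×38).
Sum = 0.926697; P₂ = 0.926697 / 156 = 0.0059.

0.0059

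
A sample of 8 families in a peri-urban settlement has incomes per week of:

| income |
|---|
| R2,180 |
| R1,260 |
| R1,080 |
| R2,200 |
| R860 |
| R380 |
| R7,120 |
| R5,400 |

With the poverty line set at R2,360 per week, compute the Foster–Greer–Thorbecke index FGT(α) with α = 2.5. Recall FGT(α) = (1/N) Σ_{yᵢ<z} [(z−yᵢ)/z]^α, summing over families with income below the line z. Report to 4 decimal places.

0.1668

Below z: R380, R860, R1,080, R1,260, R2,180, R2,200 (q = 6 of N = 8).
Relative gaps: (2360−380)/2360 = 0.8390; (2360−860)/2360 = 0.6356; (2360−1080)/2360 = 0.5424; (2360−1260)/2360 = 0.4661; (2360−2180)/2360 = 0.0763; (2360−2200)/2360 = 0.0678.
Raised to α = 2.5: 0.64474; 0.32207; 0.21664; 0.14832; 0.00161; 0.00120.
Sum = 1.334573; FGT(2.5) = 1.334573 / 8 = 0.1668.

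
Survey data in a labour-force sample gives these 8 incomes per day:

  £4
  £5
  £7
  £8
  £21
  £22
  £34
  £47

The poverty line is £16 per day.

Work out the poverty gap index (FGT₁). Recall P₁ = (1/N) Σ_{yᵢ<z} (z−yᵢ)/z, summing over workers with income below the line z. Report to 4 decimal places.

0.3125

Below the line: £4, £5, £7, £8 (q = 4 of N = 8).
Shortfall ratios: (16−4)/16 = 0.7500; (16−5)/16 = 0.6875; (16−7)/16 = 0.5625; (16−8)/16 = 0.5000.
Σ = 2.500000. Dividing by the full population N = 8 gives P₁ = 0.3125.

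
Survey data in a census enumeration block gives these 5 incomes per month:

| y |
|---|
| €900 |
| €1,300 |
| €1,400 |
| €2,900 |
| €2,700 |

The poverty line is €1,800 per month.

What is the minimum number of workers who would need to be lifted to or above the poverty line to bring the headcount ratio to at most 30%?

2

3 of the 5 workers are poor, so H = 3/5 = 0.600.
A headcount ratio of at most 30% allows at most ⌊0.30 × 5⌋ = 1 poor workers.
So at least 3 − 1 = 2 must be lifted.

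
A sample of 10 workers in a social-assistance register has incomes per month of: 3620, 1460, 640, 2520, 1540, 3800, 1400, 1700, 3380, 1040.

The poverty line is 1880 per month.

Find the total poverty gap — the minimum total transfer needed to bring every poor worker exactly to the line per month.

Poor units: 640, 1040, 1400, 1460, 1540, 1700 (q = 6 of N = 10).
Individual gaps: 1880−640 = 1240; 1880−1040 = 840; 1880−1400 = 480; 1880−1460 = 420; 1880−1540 = 340; 1880−1700 = 180.
Aggregate gap = 3500.

3500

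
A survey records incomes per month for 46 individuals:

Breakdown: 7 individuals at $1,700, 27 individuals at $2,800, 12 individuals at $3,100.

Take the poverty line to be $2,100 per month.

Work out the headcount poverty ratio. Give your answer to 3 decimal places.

0.152

7 of the 46 individuals have income below $2,100.
H = 7/46 = 0.152.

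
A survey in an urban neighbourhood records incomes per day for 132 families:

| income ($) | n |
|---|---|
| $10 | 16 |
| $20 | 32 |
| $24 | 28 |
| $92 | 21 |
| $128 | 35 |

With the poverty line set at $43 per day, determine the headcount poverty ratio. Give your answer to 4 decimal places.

76 of the 132 families have income below $43.
H = 76/132 = 0.5758.

0.5758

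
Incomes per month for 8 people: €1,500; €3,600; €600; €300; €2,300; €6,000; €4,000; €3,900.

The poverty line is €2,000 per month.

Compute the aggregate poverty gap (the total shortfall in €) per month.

€3,600

Poor units: €300, €600, €1,500 (q = 3 of N = 8).
Individual gaps: 2000−300 = 1700; 2000−600 = 1400; 2000−1500 = 500.
Aggregate gap = €3,600.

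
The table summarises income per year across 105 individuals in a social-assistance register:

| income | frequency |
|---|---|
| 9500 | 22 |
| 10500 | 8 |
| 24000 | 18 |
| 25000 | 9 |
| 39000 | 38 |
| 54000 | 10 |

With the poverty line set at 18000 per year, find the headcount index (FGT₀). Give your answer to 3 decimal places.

0.286

30 of the 105 individuals have income below 18000.
H = 30/105 = 0.286.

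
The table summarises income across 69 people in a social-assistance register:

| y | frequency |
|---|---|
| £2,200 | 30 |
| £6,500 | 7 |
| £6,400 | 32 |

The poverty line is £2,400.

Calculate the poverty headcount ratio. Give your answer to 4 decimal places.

0.4348

30 of the 69 people have income below £2,400.
H = 30/69 = 0.4348.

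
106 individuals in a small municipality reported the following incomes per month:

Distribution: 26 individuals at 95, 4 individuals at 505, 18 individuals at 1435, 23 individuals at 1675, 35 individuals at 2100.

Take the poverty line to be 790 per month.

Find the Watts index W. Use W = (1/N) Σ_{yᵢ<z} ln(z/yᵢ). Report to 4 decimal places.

0.5364

Incomes under z: 26×95, 4×505 (q = 30 of N = 106).
Log shortfalls: ln(790/95) = 2.1182 (×26); ln(790/505) = 0.4475 (×4).
W = 56.861955 / 106 = 0.5364.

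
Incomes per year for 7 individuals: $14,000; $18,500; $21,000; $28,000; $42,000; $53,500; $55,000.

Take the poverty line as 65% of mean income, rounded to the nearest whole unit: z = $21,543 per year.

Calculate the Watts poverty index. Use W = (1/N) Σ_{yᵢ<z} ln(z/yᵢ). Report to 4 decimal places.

0.0870

Below the line: $14,000, $18,500, $21,000 (q = 3 of N = 7).
ln(z/y) terms: ln(21543/14000) = 0.4310; ln(21543/18500) = 0.1523; ln(21543/21000) = 0.0255.
W = 0.608802 / 7 = 0.0870.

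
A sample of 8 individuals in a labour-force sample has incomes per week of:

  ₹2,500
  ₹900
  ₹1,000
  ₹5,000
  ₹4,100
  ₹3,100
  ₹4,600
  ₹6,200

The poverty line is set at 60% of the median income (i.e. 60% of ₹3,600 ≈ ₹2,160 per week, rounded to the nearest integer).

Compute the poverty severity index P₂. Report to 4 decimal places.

Below the line: ₹900, ₹1,000 (q = 2 of N = 8).
Normalized shortfalls: (2160−900)/2160 = 0.5833; (2160−1000)/2160 = 0.5370.
Squared: 0.3403; 0.2884.
Sum = 0.628687; P₂ = 0.628687 / 8 = 0.0786.

0.0786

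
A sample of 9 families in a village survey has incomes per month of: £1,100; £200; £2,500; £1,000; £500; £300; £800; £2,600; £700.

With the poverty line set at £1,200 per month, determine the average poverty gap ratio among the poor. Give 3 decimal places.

Poor units: £200, £300, £500, £700, £800, £1,000, £1,100 (q = 7 of N = 9).
Shortfall ratios (z−y)/z: 0.8333, 0.7500, 0.5833, 0.4167, 0.3333, 0.1667, 0.0833; sum = 3.166667.
The income-gap ratio divides by q (the poor only): 3.166667 / 7 = 0.452.

0.452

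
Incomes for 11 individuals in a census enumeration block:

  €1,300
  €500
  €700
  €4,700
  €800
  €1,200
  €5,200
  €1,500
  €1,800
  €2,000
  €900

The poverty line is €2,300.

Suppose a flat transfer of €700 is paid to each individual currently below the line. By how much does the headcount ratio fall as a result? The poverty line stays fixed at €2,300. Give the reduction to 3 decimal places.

Before: below the line — €500, €700, €800, €900, €1,200, €1,300, €1,500, €1,800, €2,000; headcount ratio = 0.81818.
After the €700 transfer: below the line — €1,200, €1,400, €1,500, €1,600, €1,900, €2,000, €2,200; headcount ratio = 0.63636.
Reduction = 0.81818 − 0.63636 = 0.182.

0.182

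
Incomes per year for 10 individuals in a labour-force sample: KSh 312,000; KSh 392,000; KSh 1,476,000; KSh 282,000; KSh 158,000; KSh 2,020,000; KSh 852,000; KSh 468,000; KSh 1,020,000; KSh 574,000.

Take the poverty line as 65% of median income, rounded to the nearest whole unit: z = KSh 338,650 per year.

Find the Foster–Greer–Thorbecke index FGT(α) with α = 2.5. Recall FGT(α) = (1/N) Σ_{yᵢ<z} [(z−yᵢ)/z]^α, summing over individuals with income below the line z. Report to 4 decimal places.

Below z: KSh 158,000, KSh 282,000, KSh 312,000 (q = 3 of N = 10).
Shortfall ratios: (338650−158000)/338650 = 0.5334; (338650−282000)/338650 = 0.1673; (338650−312000)/338650 = 0.0787.
Raised to α = 2.5: 0.20783; 0.01145; 0.00174.
Sum = 0.221017; FGT(2.5) = 0.221017 / 10 = 0.0221.

0.0221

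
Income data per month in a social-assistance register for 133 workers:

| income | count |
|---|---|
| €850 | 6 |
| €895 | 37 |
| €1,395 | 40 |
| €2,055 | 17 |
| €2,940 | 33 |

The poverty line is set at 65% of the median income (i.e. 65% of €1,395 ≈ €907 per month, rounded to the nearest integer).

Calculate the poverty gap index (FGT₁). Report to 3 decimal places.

Poor units: 6×€850, 37×€895 (q = 43 of N = 133).
Normalized shortfalls: (907−850)/907 = 0.0628 (×6); (907−895)/907 = 0.0132 (×37).
Σ = 0.866593. Dividing by the full population N = 133 gives P₁ = 0.007.

0.007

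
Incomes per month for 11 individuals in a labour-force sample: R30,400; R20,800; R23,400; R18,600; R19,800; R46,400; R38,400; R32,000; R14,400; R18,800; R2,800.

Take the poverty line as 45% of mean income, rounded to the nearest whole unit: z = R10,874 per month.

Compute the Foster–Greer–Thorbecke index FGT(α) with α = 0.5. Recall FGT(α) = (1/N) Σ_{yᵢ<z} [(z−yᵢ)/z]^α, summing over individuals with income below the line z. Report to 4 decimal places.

0.0783

Poor units: R2,800 (q = 1 of N = 11).
Gap ratios (z−y)/z: (10874−2800)/10874 = 0.7425.
Raised to α = 0.5: 0.86169.
Sum = 0.861687; FGT(0.5) = 0.861687 / 11 = 0.0783.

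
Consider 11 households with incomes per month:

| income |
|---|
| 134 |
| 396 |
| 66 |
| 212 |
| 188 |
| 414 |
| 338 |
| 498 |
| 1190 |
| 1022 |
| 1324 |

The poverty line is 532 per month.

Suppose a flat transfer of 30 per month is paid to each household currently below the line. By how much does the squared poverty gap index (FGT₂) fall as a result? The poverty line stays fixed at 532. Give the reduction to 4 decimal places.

0.0364

Before: below the line — 66, 134, 188, 212, 338, 396, 414, 498; squared poverty gap index (FGT₂) = 0.214408.
After the 30 transfer: below the line — 96, 164, 218, 242, 368, 426, 444, 528; squared poverty gap index (FGT₂) = 0.177983.
Reduction = 0.214408 − 0.177983 = 0.0364.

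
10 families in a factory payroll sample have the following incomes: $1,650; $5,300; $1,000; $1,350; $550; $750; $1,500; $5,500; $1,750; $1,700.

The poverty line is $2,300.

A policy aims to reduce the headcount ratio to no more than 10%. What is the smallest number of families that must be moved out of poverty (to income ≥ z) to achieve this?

Currently q = 8 of N = 10 are below the line (H = 0.800).
A headcount ratio of at most 10% allows at most ⌊0.10 × 10⌋ = 1 poor families.
So at least 8 − 1 = 7 must be lifted.

7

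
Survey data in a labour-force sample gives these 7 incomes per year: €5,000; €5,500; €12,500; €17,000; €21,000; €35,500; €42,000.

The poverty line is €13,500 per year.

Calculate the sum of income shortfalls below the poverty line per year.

Poor units: €5,000, €5,500, €12,500 (q = 3 of N = 7).
Individual gaps: 13500−5000 = 8500; 13500−5500 = 8000; 13500−12500 = 1000.
Aggregate gap = €17,500.

€17,500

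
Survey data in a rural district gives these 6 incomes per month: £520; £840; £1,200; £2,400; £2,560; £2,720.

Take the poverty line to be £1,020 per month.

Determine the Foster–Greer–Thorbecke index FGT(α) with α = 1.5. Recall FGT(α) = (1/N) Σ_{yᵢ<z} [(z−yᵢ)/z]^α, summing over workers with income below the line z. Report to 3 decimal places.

0.070

Below the line: £520, £840 (q = 2 of N = 6).
Shortfall ratios: (1020−520)/1020 = 0.4902; (1020−840)/1020 = 0.1765.
Raised to α = 1.5: 0.34321; 0.07413.
Sum = 0.417338; FGT(1.5) = 0.417338 / 6 = 0.070.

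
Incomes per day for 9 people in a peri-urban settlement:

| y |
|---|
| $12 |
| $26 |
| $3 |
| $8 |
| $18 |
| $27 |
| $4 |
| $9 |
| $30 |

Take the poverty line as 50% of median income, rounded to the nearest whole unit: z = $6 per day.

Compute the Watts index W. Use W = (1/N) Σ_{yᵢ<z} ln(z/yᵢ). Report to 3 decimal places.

0.122

Poor units: $3, $4 (q = 2 of N = 9).
Log shortfalls: ln(6/3) = 0.6931; ln(6/4) = 0.4055.
W = 1.098612 / 9 = 0.122.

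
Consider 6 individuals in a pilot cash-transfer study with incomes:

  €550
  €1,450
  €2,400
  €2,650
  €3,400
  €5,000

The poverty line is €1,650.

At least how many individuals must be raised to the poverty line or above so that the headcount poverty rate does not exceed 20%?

1

2 of the 6 individuals are poor, so H = 2/6 = 0.333.
A headcount ratio of at most 20% allows at most ⌊0.20 × 6⌋ = 1 poor individuals.
So at least 2 − 1 = 1 must be lifted.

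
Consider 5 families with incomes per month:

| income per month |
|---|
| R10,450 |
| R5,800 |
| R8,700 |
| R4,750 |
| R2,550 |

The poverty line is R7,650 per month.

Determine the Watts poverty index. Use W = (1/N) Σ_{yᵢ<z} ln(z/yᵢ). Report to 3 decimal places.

0.370

Poor units: R2,550, R4,750, R5,800 (q = 3 of N = 5).
Log shortfalls: ln(7650/2550) = 1.0986; ln(7650/4750) = 0.4766; ln(7650/5800) = 0.2768.
W = 1.852021 / 5 = 0.370.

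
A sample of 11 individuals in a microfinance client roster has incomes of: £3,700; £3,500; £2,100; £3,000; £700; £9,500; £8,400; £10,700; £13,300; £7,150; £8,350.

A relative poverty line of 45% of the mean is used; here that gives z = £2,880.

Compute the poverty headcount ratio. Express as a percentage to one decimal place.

18.2%

2 of the 11 individuals have income below £2,880.
H = 2/11 = 18.2%.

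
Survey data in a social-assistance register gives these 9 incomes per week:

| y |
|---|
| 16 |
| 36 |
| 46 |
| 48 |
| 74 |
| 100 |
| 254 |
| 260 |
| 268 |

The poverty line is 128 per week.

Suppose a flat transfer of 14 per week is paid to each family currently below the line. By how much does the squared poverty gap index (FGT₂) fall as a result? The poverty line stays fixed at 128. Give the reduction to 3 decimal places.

0.077

Before: below the line — 16, 36, 46, 48, 74, 100; squared poverty gap index (FGT₂) = 0.25656.
After the 14 transfer: below the line — 30, 50, 60, 62, 88, 114; squared poverty gap index (FGT₂) = 0.17947.
Reduction = 0.25656 − 0.17947 = 0.077.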